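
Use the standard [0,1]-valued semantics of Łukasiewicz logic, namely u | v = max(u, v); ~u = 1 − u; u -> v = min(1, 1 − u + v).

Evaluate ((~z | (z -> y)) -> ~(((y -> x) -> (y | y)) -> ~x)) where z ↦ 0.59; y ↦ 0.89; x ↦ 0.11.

~z: Łukasiewicz ¬ gives 1 − 0.59 = 0.41
(z -> y): min(1, 1 − 0.59 + 0.89) = 1
(~z | (z -> y)) = max(0.41, 1) = 1
(y -> x): min(1, 1 − 0.89 + 0.11) = 0.22
(y | y) = max(0.89, 0.89) = 0.89
((y -> x) -> (y | y)): min(1, 1 − 0.22 + 0.89) = 1
~x: Łukasiewicz ¬ gives 1 − 0.11 = 0.89
(((y -> x) -> (y | y)) -> ~x): min(1, 1 − 1 + 0.89) = 0.89
~(((y -> x) -> (y | y)) -> ~x): Łukasiewicz ¬ gives 1 − 0.89 = 0.11
((~z | (z -> y)) -> ~(((y -> x) -> (y | y)) -> ~x)): min(1, 1 − 1 + 0.11) = 0.11

0.11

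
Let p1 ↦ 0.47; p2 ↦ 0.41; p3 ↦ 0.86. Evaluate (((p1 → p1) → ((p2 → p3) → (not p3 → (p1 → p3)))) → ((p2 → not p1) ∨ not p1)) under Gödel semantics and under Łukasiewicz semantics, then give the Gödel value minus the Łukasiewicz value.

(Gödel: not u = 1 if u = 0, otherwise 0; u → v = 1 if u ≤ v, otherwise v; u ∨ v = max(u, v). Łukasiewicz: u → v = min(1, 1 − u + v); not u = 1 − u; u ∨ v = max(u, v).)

-1.00

Gödel evaluation:
  (p1 → p1): 0.47 ≤ 0.47, so result = 1
  (p2 → p3): 0.41 ≤ 0.86, so result = 1
  not p3: Gödel ¬ of 0.86 = 0 (operand ≠ 0)
  (p1 → p3): 0.47 ≤ 0.86, so result = 1
  (not p3 → (p1 → p3)): 0 ≤ 1, so result = 1
  ((p2 → p3) → (not p3 → (p1 → p3))): 1 ≤ 1, so result = 1
  ((p1 → p1) → ((p2 → p3) → (not p3 → (p1 → p3)))): 1 ≤ 1, so result = 1
  not p1: Gödel ¬ of 0.47 = 0 (operand ≠ 0)
  (p2 → not p1): 0.41 > 0, so result = 0
  not p1: Gödel ¬ of 0.47 = 0 (operand ≠ 0)
  ((p2 → not p1) ∨ not p1) = max(0, 0) = 0
  (((p1 → p1) → ((p2 → p3) → (not p3 → (p1 → p3)))) → ((p2 → not p1) ∨ not p1)): 1 > 0, so result = 0
  Gödel value = 0
Łukasiewicz evaluation:
  (p1 → p1): min(1, 1 − 0.47 + 0.47) = 1
  (p2 → p3): min(1, 1 − 0.41 + 0.86) = 1
  not p3: Łukasiewicz ¬ gives 1 − 0.86 = 0.14
  (p1 → p3): min(1, 1 − 0.47 + 0.86) = 1
  (not p3 → (p1 → p3)): min(1, 1 − 0.14 + 1) = 1
  ((p2 → p3) → (not p3 → (p1 → p3))): min(1, 1 − 1 + 1) = 1
  ((p1 → p1) → ((p2 → p3) → (not p3 → (p1 → p3)))): min(1, 1 − 1 + 1) = 1
  not p1: Łukasiewicz ¬ gives 1 − 0.47 = 0.53
  (p2 → not p1): min(1, 1 − 0.41 + 0.53) = 1
  not p1: Łukasiewicz ¬ gives 1 − 0.47 = 0.53
  ((p2 → not p1) ∨ not p1) = max(1, 0.53) = 1
  (((p1 → p1) → ((p2 → p3) → (not p3 → (p1 → p3)))) → ((p2 → not p1) ∨ not p1)): min(1, 1 − 1 + 1) = 1
  Łukasiewicz value = 1
Difference: 0 − 1 = -1.00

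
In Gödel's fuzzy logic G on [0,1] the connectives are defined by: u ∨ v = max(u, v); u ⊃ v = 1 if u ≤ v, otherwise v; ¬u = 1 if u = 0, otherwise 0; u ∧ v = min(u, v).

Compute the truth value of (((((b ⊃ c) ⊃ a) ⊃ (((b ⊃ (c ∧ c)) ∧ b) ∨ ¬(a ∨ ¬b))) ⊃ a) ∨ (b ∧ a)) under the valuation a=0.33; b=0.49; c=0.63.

0.33

(b ⊃ c): 0.49 ≤ 0.63, so result = 1
((b ⊃ c) ⊃ a): 1 > 0.33, so result = 0.33
(c ∧ c) = min(0.63, 0.63) = 0.63
(b ⊃ (c ∧ c)): 0.49 ≤ 0.63, so result = 1
((b ⊃ (c ∧ c)) ∧ b) = min(1, 0.49) = 0.49
¬b: Gödel ¬ of 0.49 = 0 (operand ≠ 0)
(a ∨ ¬b) = max(0.33, 0) = 0.33
¬(a ∨ ¬b): Gödel ¬ of 0.33 = 0 (operand ≠ 0)
(((b ⊃ (c ∧ c)) ∧ b) ∨ ¬(a ∨ ¬b)) = max(0.49, 0) = 0.49
(((b ⊃ c) ⊃ a) ⊃ (((b ⊃ (c ∧ c)) ∧ b) ∨ ¬(a ∨ ¬b))): 0.33 ≤ 0.49, so result = 1
((((b ⊃ c) ⊃ a) ⊃ (((b ⊃ (c ∧ c)) ∧ b) ∨ ¬(a ∨ ¬b))) ⊃ a): 1 > 0.33, so result = 0.33
(b ∧ a) = min(0.49, 0.33) = 0.33
(((((b ⊃ c) ⊃ a) ⊃ (((b ⊃ (c ∧ c)) ∧ b) ∨ ¬(a ∨ ¬b))) ⊃ a) ∨ (b ∧ a)) = max(0.33, 0.33) = 0.33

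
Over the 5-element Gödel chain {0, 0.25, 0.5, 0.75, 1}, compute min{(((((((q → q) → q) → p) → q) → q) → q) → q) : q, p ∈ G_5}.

The minimum is attained at q = 0.25, p = 0:
  (q → q): 0.25 ≤ 0.25, so result = 1
  ((q → q) → q): 1 > 0.25, so result = 0.25
  (((q → q) → q) → p): 0.25 > 0, so result = 0
  ((((q → q) → q) → p) → q): 0 ≤ 0.25, so result = 1
  (((((q → q) → q) → p) → q) → q): 1 > 0.25, so result = 0.25
  ((((((q → q) → q) → p) → q) → q) → q): 0.25 ≤ 0.25, so result = 1
  (((((((q → q) → q) → p) → q) → q) → q) → q): 1 > 0.25, so result = 0.25
Checking all 25 assignments confirms none give a value below 0.25.

0.25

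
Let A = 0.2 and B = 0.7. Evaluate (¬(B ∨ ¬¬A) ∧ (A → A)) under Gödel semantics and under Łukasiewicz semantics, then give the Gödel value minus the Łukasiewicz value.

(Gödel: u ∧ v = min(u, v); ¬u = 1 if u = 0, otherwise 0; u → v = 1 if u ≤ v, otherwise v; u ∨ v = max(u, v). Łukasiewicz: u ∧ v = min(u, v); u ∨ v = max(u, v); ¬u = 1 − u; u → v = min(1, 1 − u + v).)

Gödel evaluation:
  ¬A: Gödel ¬ of 0.2 = 0 (operand ≠ 0)
  ¬¬A: Gödel ¬ of 0 = 1 (operand is 0)
  (B ∨ ¬¬A) = max(0.7, 1) = 1
  ¬(B ∨ ¬¬A): Gödel ¬ of 1 = 0 (operand ≠ 0)
  (A → A): 0.2 ≤ 0.2, so result = 1
  (¬(B ∨ ¬¬A) ∧ (A → A)) = min(0, 1) = 0
  Gödel value = 0
Łukasiewicz evaluation:
  ¬A: Łukasiewicz ¬ gives 1 − 0.2 = 0.8
  ¬¬A: Łukasiewicz ¬ gives 1 − 0.8 = 0.2
  (B ∨ ¬¬A) = max(0.7, 0.2) = 0.7
  ¬(B ∨ ¬¬A): Łukasiewicz ¬ gives 1 − 0.7 = 0.3
  (A → A): min(1, 1 − 0.2 + 0.2) = 1
  (¬(B ∨ ¬¬A) ∧ (A → A)) = min(0.3, 1) = 0.3
  Łukasiewicz value = 0.3
Difference: 0 − 0.3 = -0.30

-0.30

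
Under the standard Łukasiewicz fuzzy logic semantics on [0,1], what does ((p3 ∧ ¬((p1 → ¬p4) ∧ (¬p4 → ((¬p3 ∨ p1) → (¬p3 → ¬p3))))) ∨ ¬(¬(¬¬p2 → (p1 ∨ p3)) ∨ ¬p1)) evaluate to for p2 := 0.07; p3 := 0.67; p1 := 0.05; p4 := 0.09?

0.05

¬p4: Łukasiewicz ¬ gives 1 − 0.09 = 0.91
(p1 → ¬p4): min(1, 1 − 0.05 + 0.91) = 1
¬p4: Łukasiewicz ¬ gives 1 − 0.09 = 0.91
¬p3: Łukasiewicz ¬ gives 1 − 0.67 = 0.33
(¬p3 ∨ p1) = max(0.33, 0.05) = 0.33
¬p3: Łukasiewicz ¬ gives 1 − 0.67 = 0.33
¬p3: Łukasiewicz ¬ gives 1 − 0.67 = 0.33
(¬p3 → ¬p3): min(1, 1 − 0.33 + 0.33) = 1
((¬p3 ∨ p1) → (¬p3 → ¬p3)): min(1, 1 − 0.33 + 1) = 1
(¬p4 → ((¬p3 ∨ p1) → (¬p3 → ¬p3))): min(1, 1 − 0.91 + 1) = 1
((p1 → ¬p4) ∧ (¬p4 → ((¬p3 ∨ p1) → (¬p3 → ¬p3)))) = min(1, 1) = 1
¬((p1 → ¬p4) ∧ (¬p4 → ((¬p3 ∨ p1) → (¬p3 → ¬p3)))): Łukasiewicz ¬ gives 1 − 1 = 0
(p3 ∧ ¬((p1 → ¬p4) ∧ (¬p4 → ((¬p3 ∨ p1) → (¬p3 → ¬p3))))) = min(0.67, 0) = 0
¬p2: Łukasiewicz ¬ gives 1 − 0.07 = 0.93
¬¬p2: Łukasiewicz ¬ gives 1 − 0.93 = 0.07
(p1 ∨ p3) = max(0.05, 0.67) = 0.67
(¬¬p2 → (p1 ∨ p3)): min(1, 1 − 0.07 + 0.67) = 1
¬(¬¬p2 → (p1 ∨ p3)): Łukasiewicz ¬ gives 1 − 1 = 0
¬p1: Łukasiewicz ¬ gives 1 − 0.05 = 0.95
(¬(¬¬p2 → (p1 ∨ p3)) ∨ ¬p1) = max(0, 0.95) = 0.95
¬(¬(¬¬p2 → (p1 ∨ p3)) ∨ ¬p1): Łukasiewicz ¬ gives 1 − 0.95 = 0.05
((p3 ∧ ¬((p1 → ¬p4) ∧ (¬p4 → ((¬p3 ∨ p1) → (¬p3 → ¬p3))))) ∨ ¬(¬(¬¬p2 → (p1 ∨ p3)) ∨ ¬p1)) = max(0, 0.05) = 0.05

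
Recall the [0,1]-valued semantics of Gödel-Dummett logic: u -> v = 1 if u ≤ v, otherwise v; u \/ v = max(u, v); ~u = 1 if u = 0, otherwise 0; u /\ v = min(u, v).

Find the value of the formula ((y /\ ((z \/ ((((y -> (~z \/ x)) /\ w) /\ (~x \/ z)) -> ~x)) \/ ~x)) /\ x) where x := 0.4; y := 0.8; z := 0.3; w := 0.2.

~z: Gödel ¬ of 0.3 = 0 (operand ≠ 0)
(~z \/ x) = max(0, 0.4) = 0.4
(y -> (~z \/ x)): 0.8 > 0.4, so result = 0.4
((y -> (~z \/ x)) /\ w) = min(0.4, 0.2) = 0.2
~x: Gödel ¬ of 0.4 = 0 (operand ≠ 0)
(~x \/ z) = max(0, 0.3) = 0.3
(((y -> (~z \/ x)) /\ w) /\ (~x \/ z)) = min(0.2, 0.3) = 0.2
~x: Gödel ¬ of 0.4 = 0 (operand ≠ 0)
((((y -> (~z \/ x)) /\ w) /\ (~x \/ z)) -> ~x): 0.2 > 0, so result = 0
(z \/ ((((y -> (~z \/ x)) /\ w) /\ (~x \/ z)) -> ~x)) = max(0.3, 0) = 0.3
~x: Gödel ¬ of 0.4 = 0 (operand ≠ 0)
((z \/ ((((y -> (~z \/ x)) /\ w) /\ (~x \/ z)) -> ~x)) \/ ~x) = max(0.3, 0) = 0.3
(y /\ ((z \/ ((((y -> (~z \/ x)) /\ w) /\ (~x \/ z)) -> ~x)) \/ ~x)) = min(0.8, 0.3) = 0.3
((y /\ ((z \/ ((((y -> (~z \/ x)) /\ w) /\ (~x \/ z)) -> ~x)) \/ ~x)) /\ x) = min(0.3, 0.4) = 0.3

0.30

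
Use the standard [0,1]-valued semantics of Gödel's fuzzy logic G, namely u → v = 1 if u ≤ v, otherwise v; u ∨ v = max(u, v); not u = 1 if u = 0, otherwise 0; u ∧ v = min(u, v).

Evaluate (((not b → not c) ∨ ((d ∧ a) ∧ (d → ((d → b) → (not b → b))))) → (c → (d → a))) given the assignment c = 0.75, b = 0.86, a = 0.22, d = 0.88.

not b: Gödel ¬ of 0.86 = 0 (operand ≠ 0)
not c: Gödel ¬ of 0.75 = 0 (operand ≠ 0)
(not b → not c): 0 ≤ 0, so result = 1
(d ∧ a) = min(0.88, 0.22) = 0.22
(d → b): 0.88 > 0.86, so result = 0.86
not b: Gödel ¬ of 0.86 = 0 (operand ≠ 0)
(not b → b): 0 ≤ 0.86, so result = 1
((d → b) → (not b → b)): 0.86 ≤ 1, so result = 1
(d → ((d → b) → (not b → b))): 0.88 ≤ 1, so result = 1
((d ∧ a) ∧ (d → ((d → b) → (not b → b)))) = min(0.22, 1) = 0.22
((not b → not c) ∨ ((d ∧ a) ∧ (d → ((d → b) → (not b → b))))) = max(1, 0.22) = 1
(d → a): 0.88 > 0.22, so result = 0.22
(c → (d → a)): 0.75 > 0.22, so result = 0.22
(((not b → not c) ∨ ((d ∧ a) ∧ (d → ((d → b) → (not b → b))))) → (c → (d → a))): 1 > 0.22, so result = 0.22

0.22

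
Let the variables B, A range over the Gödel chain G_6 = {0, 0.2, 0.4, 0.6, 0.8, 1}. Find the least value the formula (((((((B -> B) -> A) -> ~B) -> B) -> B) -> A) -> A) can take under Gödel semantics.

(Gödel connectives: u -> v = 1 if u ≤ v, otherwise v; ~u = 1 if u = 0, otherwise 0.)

0.20

The minimum is attained at B = 0.2, A = 0.2:
  (B -> B): 0.2 ≤ 0.2, so result = 1
  ((B -> B) -> A): 1 > 0.2, so result = 0.2
  ~B: Gödel ¬ of 0.2 = 0 (operand ≠ 0)
  (((B -> B) -> A) -> ~B): 0.2 > 0, so result = 0
  ((((B -> B) -> A) -> ~B) -> B): 0 ≤ 0.2, so result = 1
  (((((B -> B) -> A) -> ~B) -> B) -> B): 1 > 0.2, so result = 0.2
  ((((((B -> B) -> A) -> ~B) -> B) -> B) -> A): 0.2 ≤ 0.2, so result = 1
  (((((((B -> B) -> A) -> ~B) -> B) -> B) -> A) -> A): 1 > 0.2, so result = 0.2
Checking all 36 assignments confirms none give a value below 0.20.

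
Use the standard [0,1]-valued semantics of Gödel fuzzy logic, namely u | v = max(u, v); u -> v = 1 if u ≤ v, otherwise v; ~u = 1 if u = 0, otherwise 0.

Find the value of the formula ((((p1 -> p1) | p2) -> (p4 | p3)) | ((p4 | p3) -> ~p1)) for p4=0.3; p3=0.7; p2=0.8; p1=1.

0.70

(p1 -> p1): 1 ≤ 1, so result = 1
((p1 -> p1) | p2) = max(1, 0.8) = 1
(p4 | p3) = max(0.3, 0.7) = 0.7
(((p1 -> p1) | p2) -> (p4 | p3)): 1 > 0.7, so result = 0.7
(p4 | p3) = max(0.3, 0.7) = 0.7
~p1: Gödel ¬ of 1 = 0 (operand ≠ 0)
((p4 | p3) -> ~p1): 0.7 > 0, so result = 0
((((p1 -> p1) | p2) -> (p4 | p3)) | ((p4 | p3) -> ~p1)) = max(0.7, 0) = 0.7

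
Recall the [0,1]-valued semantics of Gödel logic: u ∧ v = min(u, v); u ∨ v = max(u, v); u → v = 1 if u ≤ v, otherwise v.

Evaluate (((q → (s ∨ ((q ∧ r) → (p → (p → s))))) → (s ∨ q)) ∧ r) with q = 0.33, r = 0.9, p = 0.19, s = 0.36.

0.36

(q ∧ r) = min(0.33, 0.9) = 0.33
(p → s): 0.19 ≤ 0.36, so result = 1
(p → (p → s)): 0.19 ≤ 1, so result = 1
((q ∧ r) → (p → (p → s))): 0.33 ≤ 1, so result = 1
(s ∨ ((q ∧ r) → (p → (p → s)))) = max(0.36, 1) = 1
(q → (s ∨ ((q ∧ r) → (p → (p → s))))): 0.33 ≤ 1, so result = 1
(s ∨ q) = max(0.36, 0.33) = 0.36
((q → (s ∨ ((q ∧ r) → (p → (p → s))))) → (s ∨ q)): 1 > 0.36, so result = 0.36
(((q → (s ∨ ((q ∧ r) → (p → (p → s))))) → (s ∨ q)) ∧ r) = min(0.36, 0.9) = 0.36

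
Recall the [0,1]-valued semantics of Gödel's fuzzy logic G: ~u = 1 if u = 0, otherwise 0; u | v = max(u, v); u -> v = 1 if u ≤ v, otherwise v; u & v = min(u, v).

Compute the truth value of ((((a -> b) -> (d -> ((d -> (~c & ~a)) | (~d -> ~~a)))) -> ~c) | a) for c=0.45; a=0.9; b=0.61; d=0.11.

(a -> b): 0.9 > 0.61, so result = 0.61
~c: Gödel ¬ of 0.45 = 0 (operand ≠ 0)
~a: Gödel ¬ of 0.9 = 0 (operand ≠ 0)
(~c & ~a) = min(0, 0) = 0
(d -> (~c & ~a)): 0.11 > 0, so result = 0
~d: Gödel ¬ of 0.11 = 0 (operand ≠ 0)
~a: Gödel ¬ of 0.9 = 0 (operand ≠ 0)
~~a: Gödel ¬ of 0 = 1 (operand is 0)
(~d -> ~~a): 0 ≤ 1, so result = 1
((d -> (~c & ~a)) | (~d -> ~~a)) = max(0, 1) = 1
(d -> ((d -> (~c & ~a)) | (~d -> ~~a))): 0.11 ≤ 1, so result = 1
((a -> b) -> (d -> ((d -> (~c & ~a)) | (~d -> ~~a)))): 0.61 ≤ 1, so result = 1
~c: Gödel ¬ of 0.45 = 0 (operand ≠ 0)
(((a -> b) -> (d -> ((d -> (~c & ~a)) | (~d -> ~~a)))) -> ~c): 1 > 0, so result = 0
((((a -> b) -> (d -> ((d -> (~c & ~a)) | (~d -> ~~a)))) -> ~c) | a) = max(0, 0.9) = 0.9

0.90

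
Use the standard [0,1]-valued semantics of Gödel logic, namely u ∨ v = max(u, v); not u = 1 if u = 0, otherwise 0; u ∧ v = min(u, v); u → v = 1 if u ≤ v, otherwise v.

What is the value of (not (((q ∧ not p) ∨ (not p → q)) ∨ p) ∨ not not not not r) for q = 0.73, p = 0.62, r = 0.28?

not p: Gödel ¬ of 0.62 = 0 (operand ≠ 0)
(q ∧ not p) = min(0.73, 0) = 0
not p: Gödel ¬ of 0.62 = 0 (operand ≠ 0)
(not p → q): 0 ≤ 0.73, so result = 1
((q ∧ not p) ∨ (not p → q)) = max(0, 1) = 1
(((q ∧ not p) ∨ (not p → q)) ∨ p) = max(1, 0.62) = 1
not (((q ∧ not p) ∨ (not p → q)) ∨ p): Gödel ¬ of 1 = 0 (operand ≠ 0)
not r: Gödel ¬ of 0.28 = 0 (operand ≠ 0)
not not r: Gödel ¬ of 0 = 1 (operand is 0)
not not not r: Gödel ¬ of 1 = 0 (operand ≠ 0)
not not not not r: Gödel ¬ of 0 = 1 (operand is 0)
(not (((q ∧ not p) ∨ (not p → q)) ∨ p) ∨ not not not not r) = max(0, 1) = 1

1.00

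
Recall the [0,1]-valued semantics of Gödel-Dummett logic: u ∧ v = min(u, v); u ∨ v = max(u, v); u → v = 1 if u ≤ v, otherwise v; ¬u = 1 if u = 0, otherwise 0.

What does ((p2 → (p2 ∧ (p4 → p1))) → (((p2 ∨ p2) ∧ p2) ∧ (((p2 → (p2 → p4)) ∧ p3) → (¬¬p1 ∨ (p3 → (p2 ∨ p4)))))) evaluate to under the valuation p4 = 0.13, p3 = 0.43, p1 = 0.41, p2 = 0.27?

0.27

(p4 → p1): 0.13 ≤ 0.41, so result = 1
(p2 ∧ (p4 → p1)) = min(0.27, 1) = 0.27
(p2 → (p2 ∧ (p4 → p1))): 0.27 ≤ 0.27, so result = 1
(p2 ∨ p2) = max(0.27, 0.27) = 0.27
((p2 ∨ p2) ∧ p2) = min(0.27, 0.27) = 0.27
(p2 → p4): 0.27 > 0.13, so result = 0.13
(p2 → (p2 → p4)): 0.27 > 0.13, so result = 0.13
((p2 → (p2 → p4)) ∧ p3) = min(0.13, 0.43) = 0.13
¬p1: Gödel ¬ of 0.41 = 0 (operand ≠ 0)
¬¬p1: Gödel ¬ of 0 = 1 (operand is 0)
(p2 ∨ p4) = max(0.27, 0.13) = 0.27
(p3 → (p2 ∨ p4)): 0.43 > 0.27, so result = 0.27
(¬¬p1 ∨ (p3 → (p2 ∨ p4))) = max(1, 0.27) = 1
(((p2 → (p2 → p4)) ∧ p3) → (¬¬p1 ∨ (p3 → (p2 ∨ p4)))): 0.13 ≤ 1, so result = 1
(((p2 ∨ p2) ∧ p2) ∧ (((p2 → (p2 → p4)) ∧ p3) → (¬¬p1 ∨ (p3 → (p2 ∨ p4))))) = min(0.27, 1) = 0.27
((p2 → (p2 ∧ (p4 → p1))) → (((p2 ∨ p2) ∧ p2) ∧ (((p2 → (p2 → p4)) ∧ p3) → (¬¬p1 ∨ (p3 → (p2 ∨ p4)))))): 1 > 0.27, so result = 0.27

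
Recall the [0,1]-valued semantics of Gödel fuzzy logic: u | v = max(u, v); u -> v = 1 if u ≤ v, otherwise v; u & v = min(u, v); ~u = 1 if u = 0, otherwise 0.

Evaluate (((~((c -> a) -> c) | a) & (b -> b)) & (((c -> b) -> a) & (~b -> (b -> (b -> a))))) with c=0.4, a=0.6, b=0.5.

(c -> a): 0.4 ≤ 0.6, so result = 1
((c -> a) -> c): 1 > 0.4, so result = 0.4
~((c -> a) -> c): Gödel ¬ of 0.4 = 0 (operand ≠ 0)
(~((c -> a) -> c) | a) = max(0, 0.6) = 0.6
(b -> b): 0.5 ≤ 0.5, so result = 1
((~((c -> a) -> c) | a) & (b -> b)) = min(0.6, 1) = 0.6
(c -> b): 0.4 ≤ 0.5, so result = 1
((c -> b) -> a): 1 > 0.6, so result = 0.6
~b: Gödel ¬ of 0.5 = 0 (operand ≠ 0)
(b -> a): 0.5 ≤ 0.6, so result = 1
(b -> (b -> a)): 0.5 ≤ 1, so result = 1
(~b -> (b -> (b -> a))): 0 ≤ 1, so result = 1
(((c -> b) -> a) & (~b -> (b -> (b -> a)))) = min(0.6, 1) = 0.6
(((~((c -> a) -> c) | a) & (b -> b)) & (((c -> b) -> a) & (~b -> (b -> (b -> a))))) = min(0.6, 0.6) = 0.6

0.60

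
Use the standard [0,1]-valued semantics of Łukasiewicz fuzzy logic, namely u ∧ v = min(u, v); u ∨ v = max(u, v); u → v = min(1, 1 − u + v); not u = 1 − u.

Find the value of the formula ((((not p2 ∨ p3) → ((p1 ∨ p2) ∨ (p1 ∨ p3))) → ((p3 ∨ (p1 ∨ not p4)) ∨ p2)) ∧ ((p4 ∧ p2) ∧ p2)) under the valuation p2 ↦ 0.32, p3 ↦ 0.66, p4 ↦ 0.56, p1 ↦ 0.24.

0.32

not p2: Łukasiewicz ¬ gives 1 − 0.32 = 0.68
(not p2 ∨ p3) = max(0.68, 0.66) = 0.68
(p1 ∨ p2) = max(0.24, 0.32) = 0.32
(p1 ∨ p3) = max(0.24, 0.66) = 0.66
((p1 ∨ p2) ∨ (p1 ∨ p3)) = max(0.32, 0.66) = 0.66
((not p2 ∨ p3) → ((p1 ∨ p2) ∨ (p1 ∨ p3))): min(1, 1 − 0.68 + 0.66) = 0.98
not p4: Łukasiewicz ¬ gives 1 − 0.56 = 0.44
(p1 ∨ not p4) = max(0.24, 0.44) = 0.44
(p3 ∨ (p1 ∨ not p4)) = max(0.66, 0.44) = 0.66
((p3 ∨ (p1 ∨ not p4)) ∨ p2) = max(0.66, 0.32) = 0.66
(((not p2 ∨ p3) → ((p1 ∨ p2) ∨ (p1 ∨ p3))) → ((p3 ∨ (p1 ∨ not p4)) ∨ p2)): min(1, 1 − 0.98 + 0.66) = 0.68
(p4 ∧ p2) = min(0.56, 0.32) = 0.32
((p4 ∧ p2) ∧ p2) = min(0.32, 0.32) = 0.32
((((not p2 ∨ p3) → ((p1 ∨ p2) ∨ (p1 ∨ p3))) → ((p3 ∨ (p1 ∨ not p4)) ∨ p2)) ∧ ((p4 ∧ p2) ∧ p2)) = min(0.68, 0.32) = 0.32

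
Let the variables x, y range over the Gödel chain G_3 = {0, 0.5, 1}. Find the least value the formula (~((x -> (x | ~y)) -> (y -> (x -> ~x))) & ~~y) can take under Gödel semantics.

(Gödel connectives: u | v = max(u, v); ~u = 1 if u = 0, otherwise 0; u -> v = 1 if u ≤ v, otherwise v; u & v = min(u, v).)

0.00

The minimum is attained at x = 0, y = 0:
  ~y: Gödel ¬ of 0 = 1 (operand is 0)
  (x | ~y) = max(0, 1) = 1
  (x -> (x | ~y)): 0 ≤ 1, so result = 1
  ~x: Gödel ¬ of 0 = 1 (operand is 0)
  (x -> ~x): 0 ≤ 1, so result = 1
  (y -> (x -> ~x)): 0 ≤ 1, so result = 1
  ((x -> (x | ~y)) -> (y -> (x -> ~x))): 1 ≤ 1, so result = 1
  ~((x -> (x | ~y)) -> (y -> (x -> ~x))): Gödel ¬ of 1 = 0 (operand ≠ 0)
  ~y: Gödel ¬ of 0 = 1 (operand is 0)
  ~~y: Gödel ¬ of 1 = 0 (operand ≠ 0)
  (~((x -> (x | ~y)) -> (y -> (x -> ~x))) & ~~y) = min(0, 0) = 0
Checking all 9 assignments confirms none give a value below 0.00.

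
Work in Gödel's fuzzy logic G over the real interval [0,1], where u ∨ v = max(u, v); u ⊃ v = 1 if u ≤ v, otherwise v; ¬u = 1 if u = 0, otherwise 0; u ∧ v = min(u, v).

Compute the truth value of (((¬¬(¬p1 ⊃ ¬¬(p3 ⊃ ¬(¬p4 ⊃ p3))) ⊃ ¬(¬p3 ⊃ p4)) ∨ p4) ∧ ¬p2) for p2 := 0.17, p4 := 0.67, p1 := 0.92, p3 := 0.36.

0.00

¬p1: Gödel ¬ of 0.92 = 0 (operand ≠ 0)
¬p4: Gödel ¬ of 0.67 = 0 (operand ≠ 0)
(¬p4 ⊃ p3): 0 ≤ 0.36, so result = 1
¬(¬p4 ⊃ p3): Gödel ¬ of 1 = 0 (operand ≠ 0)
(p3 ⊃ ¬(¬p4 ⊃ p3)): 0.36 > 0, so result = 0
¬(p3 ⊃ ¬(¬p4 ⊃ p3)): Gödel ¬ of 0 = 1 (operand is 0)
¬¬(p3 ⊃ ¬(¬p4 ⊃ p3)): Gödel ¬ of 1 = 0 (operand ≠ 0)
(¬p1 ⊃ ¬¬(p3 ⊃ ¬(¬p4 ⊃ p3))): 0 ≤ 0, so result = 1
¬(¬p1 ⊃ ¬¬(p3 ⊃ ¬(¬p4 ⊃ p3))): Gödel ¬ of 1 = 0 (operand ≠ 0)
¬¬(¬p1 ⊃ ¬¬(p3 ⊃ ¬(¬p4 ⊃ p3))): Gödel ¬ of 0 = 1 (operand is 0)
¬p3: Gödel ¬ of 0.36 = 0 (operand ≠ 0)
(¬p3 ⊃ p4): 0 ≤ 0.67, so result = 1
¬(¬p3 ⊃ p4): Gödel ¬ of 1 = 0 (operand ≠ 0)
(¬¬(¬p1 ⊃ ¬¬(p3 ⊃ ¬(¬p4 ⊃ p3))) ⊃ ¬(¬p3 ⊃ p4)): 1 > 0, so result = 0
((¬¬(¬p1 ⊃ ¬¬(p3 ⊃ ¬(¬p4 ⊃ p3))) ⊃ ¬(¬p3 ⊃ p4)) ∨ p4) = max(0, 0.67) = 0.67
¬p2: Gödel ¬ of 0.17 = 0 (operand ≠ 0)
(((¬¬(¬p1 ⊃ ¬¬(p3 ⊃ ¬(¬p4 ⊃ p3))) ⊃ ¬(¬p3 ⊃ p4)) ∨ p4) ∧ ¬p2) = min(0.67, 0) = 0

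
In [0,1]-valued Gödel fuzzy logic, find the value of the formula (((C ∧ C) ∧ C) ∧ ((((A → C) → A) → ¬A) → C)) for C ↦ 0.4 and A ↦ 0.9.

0.40

(C ∧ C) = min(0.4, 0.4) = 0.4
((C ∧ C) ∧ C) = min(0.4, 0.4) = 0.4
(A → C): 0.9 > 0.4, so result = 0.4
((A → C) → A): 0.4 ≤ 0.9, so result = 1
¬A: Gödel ¬ of 0.9 = 0 (operand ≠ 0)
(((A → C) → A) → ¬A): 1 > 0, so result = 0
((((A → C) → A) → ¬A) → C): 0 ≤ 0.4, so result = 1
(((C ∧ C) ∧ C) ∧ ((((A → C) → A) → ¬A) → C)) = min(0.4, 1) = 0.4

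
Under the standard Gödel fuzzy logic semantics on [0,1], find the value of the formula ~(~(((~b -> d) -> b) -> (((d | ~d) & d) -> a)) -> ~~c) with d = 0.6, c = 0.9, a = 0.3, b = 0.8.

~b: Gödel ¬ of 0.8 = 0 (operand ≠ 0)
(~b -> d): 0 ≤ 0.6, so result = 1
((~b -> d) -> b): 1 > 0.8, so result = 0.8
~d: Gödel ¬ of 0.6 = 0 (operand ≠ 0)
(d | ~d) = max(0.6, 0) = 0.6
((d | ~d) & d) = min(0.6, 0.6) = 0.6
(((d | ~d) & d) -> a): 0.6 > 0.3, so result = 0.3
(((~b -> d) -> b) -> (((d | ~d) & d) -> a)): 0.8 > 0.3, so result = 0.3
~(((~b -> d) -> b) -> (((d | ~d) & d) -> a)): Gödel ¬ of 0.3 = 0 (operand ≠ 0)
~c: Gödel ¬ of 0.9 = 0 (operand ≠ 0)
~~c: Gödel ¬ of 0 = 1 (operand is 0)
(~(((~b -> d) -> b) -> (((d | ~d) & d) -> a)) -> ~~c): 0 ≤ 1, so result = 1
~(~(((~b -> d) -> b) -> (((d | ~d) & d) -> a)) -> ~~c): Gödel ¬ of 1 = 0 (operand ≠ 0)

0.00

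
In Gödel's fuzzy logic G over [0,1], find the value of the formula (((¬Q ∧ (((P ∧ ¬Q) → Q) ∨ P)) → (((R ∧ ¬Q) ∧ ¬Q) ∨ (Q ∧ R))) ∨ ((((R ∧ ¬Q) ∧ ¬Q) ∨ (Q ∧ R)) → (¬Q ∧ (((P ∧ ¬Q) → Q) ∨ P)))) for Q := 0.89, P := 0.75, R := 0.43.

1.00

¬Q: Gödel ¬ of 0.89 = 0 (operand ≠ 0)
¬Q: Gödel ¬ of 0.89 = 0 (operand ≠ 0)
(P ∧ ¬Q) = min(0.75, 0) = 0
((P ∧ ¬Q) → Q): 0 ≤ 0.89, so result = 1
(((P ∧ ¬Q) → Q) ∨ P) = max(1, 0.75) = 1
(¬Q ∧ (((P ∧ ¬Q) → Q) ∨ P)) = min(0, 1) = 0
¬Q: Gödel ¬ of 0.89 = 0 (operand ≠ 0)
(R ∧ ¬Q) = min(0.43, 0) = 0
¬Q: Gödel ¬ of 0.89 = 0 (operand ≠ 0)
((R ∧ ¬Q) ∧ ¬Q) = min(0, 0) = 0
(Q ∧ R) = min(0.89, 0.43) = 0.43
(((R ∧ ¬Q) ∧ ¬Q) ∨ (Q ∧ R)) = max(0, 0.43) = 0.43
((¬Q ∧ (((P ∧ ¬Q) → Q) ∨ P)) → (((R ∧ ¬Q) ∧ ¬Q) ∨ (Q ∧ R))): 0 ≤ 0.43, so result = 1
¬Q: Gödel ¬ of 0.89 = 0 (operand ≠ 0)
(R ∧ ¬Q) = min(0.43, 0) = 0
¬Q: Gödel ¬ of 0.89 = 0 (operand ≠ 0)
((R ∧ ¬Q) ∧ ¬Q) = min(0, 0) = 0
(Q ∧ R) = min(0.89, 0.43) = 0.43
(((R ∧ ¬Q) ∧ ¬Q) ∨ (Q ∧ R)) = max(0, 0.43) = 0.43
¬Q: Gödel ¬ of 0.89 = 0 (operand ≠ 0)
¬Q: Gödel ¬ of 0.89 = 0 (operand ≠ 0)
(P ∧ ¬Q) = min(0.75, 0) = 0
((P ∧ ¬Q) → Q): 0 ≤ 0.89, so result = 1
(((P ∧ ¬Q) → Q) ∨ P) = max(1, 0.75) = 1
(¬Q ∧ (((P ∧ ¬Q) → Q) ∨ P)) = min(0, 1) = 0
((((R ∧ ¬Q) ∧ ¬Q) ∨ (Q ∧ R)) → (¬Q ∧ (((P ∧ ¬Q) → Q) ∨ P))): 0.43 > 0, so result = 0
(((¬Q ∧ (((P ∧ ¬Q) → Q) ∨ P)) → (((R ∧ ¬Q) ∧ ¬Q) ∨ (Q ∧ R))) ∨ ((((R ∧ ¬Q) ∧ ¬Q) ∨ (Q ∧ R)) → (¬Q ∧ (((P ∧ ¬Q) → Q) ∨ P)))) = max(1, 0) = 1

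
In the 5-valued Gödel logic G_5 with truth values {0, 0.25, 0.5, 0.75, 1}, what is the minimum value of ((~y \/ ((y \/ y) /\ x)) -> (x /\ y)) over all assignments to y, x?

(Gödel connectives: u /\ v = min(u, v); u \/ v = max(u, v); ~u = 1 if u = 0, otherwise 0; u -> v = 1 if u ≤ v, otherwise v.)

0.00

The minimum is attained at y = 0, x = 0:
  ~y: Gödel ¬ of 0 = 1 (operand is 0)
  (y \/ y) = max(0, 0) = 0
  ((y \/ y) /\ x) = min(0, 0) = 0
  (~y \/ ((y \/ y) /\ x)) = max(1, 0) = 1
  (x /\ y) = min(0, 0) = 0
  ((~y \/ ((y \/ y) /\ x)) -> (x /\ y)): 1 > 0, so result = 0
Checking all 25 assignments confirms none give a value below 0.00.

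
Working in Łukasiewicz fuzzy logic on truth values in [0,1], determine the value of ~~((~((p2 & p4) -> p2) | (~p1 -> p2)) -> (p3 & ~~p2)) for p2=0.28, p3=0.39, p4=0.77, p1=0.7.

0.30

(p2 & p4) = min(0.28, 0.77) = 0.28
((p2 & p4) -> p2): min(1, 1 − 0.28 + 0.28) = 1
~((p2 & p4) -> p2): Łukasiewicz ¬ gives 1 − 1 = 0
~p1: Łukasiewicz ¬ gives 1 − 0.7 = 0.3
(~p1 -> p2): min(1, 1 − 0.3 + 0.28) = 0.98
(~((p2 & p4) -> p2) | (~p1 -> p2)) = max(0, 0.98) = 0.98
~p2: Łukasiewicz ¬ gives 1 − 0.28 = 0.72
~~p2: Łukasiewicz ¬ gives 1 − 0.72 = 0.28
(p3 & ~~p2) = min(0.39, 0.28) = 0.28
((~((p2 & p4) -> p2) | (~p1 -> p2)) -> (p3 & ~~p2)): min(1, 1 − 0.98 + 0.28) = 0.3
~((~((p2 & p4) -> p2) | (~p1 -> p2)) -> (p3 & ~~p2)): Łukasiewicz ¬ gives 1 − 0.3 = 0.7
~~((~((p2 & p4) -> p2) | (~p1 -> p2)) -> (p3 & ~~p2)): Łukasiewicz ¬ gives 1 − 0.7 = 0.3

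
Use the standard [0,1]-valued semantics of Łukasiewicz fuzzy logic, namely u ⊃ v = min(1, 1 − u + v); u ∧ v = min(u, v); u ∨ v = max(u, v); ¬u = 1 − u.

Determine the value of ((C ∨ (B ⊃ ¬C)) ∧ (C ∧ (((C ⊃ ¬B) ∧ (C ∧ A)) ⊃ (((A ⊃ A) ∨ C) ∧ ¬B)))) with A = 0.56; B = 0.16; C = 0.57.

¬C: Łukasiewicz ¬ gives 1 − 0.57 = 0.43
(B ⊃ ¬C): min(1, 1 − 0.16 + 0.43) = 1
(C ∨ (B ⊃ ¬C)) = max(0.57, 1) = 1
¬B: Łukasiewicz ¬ gives 1 − 0.16 = 0.84
(C ⊃ ¬B): min(1, 1 − 0.57 + 0.84) = 1
(C ∧ A) = min(0.57, 0.56) = 0.56
((C ⊃ ¬B) ∧ (C ∧ A)) = min(1, 0.56) = 0.56
(A ⊃ A): min(1, 1 − 0.56 + 0.56) = 1
((A ⊃ A) ∨ C) = max(1, 0.57) = 1
¬B: Łukasiewicz ¬ gives 1 − 0.16 = 0.84
(((A ⊃ A) ∨ C) ∧ ¬B) = min(1, 0.84) = 0.84
(((C ⊃ ¬B) ∧ (C ∧ A)) ⊃ (((A ⊃ A) ∨ C) ∧ ¬B)): min(1, 1 − 0.56 + 0.84) = 1
(C ∧ (((C ⊃ ¬B) ∧ (C ∧ A)) ⊃ (((A ⊃ A) ∨ C) ∧ ¬B))) = min(0.57, 1) = 0.57
((C ∨ (B ⊃ ¬C)) ∧ (C ∧ (((C ⊃ ¬B) ∧ (C ∧ A)) ⊃ (((A ⊃ A) ∨ C) ∧ ¬B)))) = min(1, 0.57) = 0.57

0.57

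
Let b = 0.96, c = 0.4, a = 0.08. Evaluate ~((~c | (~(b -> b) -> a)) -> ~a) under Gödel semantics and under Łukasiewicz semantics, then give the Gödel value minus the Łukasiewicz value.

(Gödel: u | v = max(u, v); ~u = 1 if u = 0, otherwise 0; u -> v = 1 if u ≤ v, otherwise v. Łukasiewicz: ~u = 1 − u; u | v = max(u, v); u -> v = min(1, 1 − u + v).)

0.92

Gödel evaluation:
  ~c: Gödel ¬ of 0.4 = 0 (operand ≠ 0)
  (b -> b): 0.96 ≤ 0.96, so result = 1
  ~(b -> b): Gödel ¬ of 1 = 0 (operand ≠ 0)
  (~(b -> b) -> a): 0 ≤ 0.08, so result = 1
  (~c | (~(b -> b) -> a)) = max(0, 1) = 1
  ~a: Gödel ¬ of 0.08 = 0 (operand ≠ 0)
  ((~c | (~(b -> b) -> a)) -> ~a): 1 > 0, so result = 0
  ~((~c | (~(b -> b) -> a)) -> ~a): Gödel ¬ of 0 = 1 (operand is 0)
  Gödel value = 1
Łukasiewicz evaluation:
  ~c: Łukasiewicz ¬ gives 1 − 0.4 = 0.6
  (b -> b): min(1, 1 − 0.96 + 0.96) = 1
  ~(b -> b): Łukasiewicz ¬ gives 1 − 1 = 0
  (~(b -> b) -> a): min(1, 1 − 0 + 0.08) = 1
  (~c | (~(b -> b) -> a)) = max(0.6, 1) = 1
  ~a: Łukasiewicz ¬ gives 1 − 0.08 = 0.92
  ((~c | (~(b -> b) -> a)) -> ~a): min(1, 1 − 1 + 0.92) = 0.92
  ~((~c | (~(b -> b) -> a)) -> ~a): Łukasiewicz ¬ gives 1 − 0.92 = 0.08
  Łukasiewicz value = 0.08
Difference: 1 − 0.08 = 0.92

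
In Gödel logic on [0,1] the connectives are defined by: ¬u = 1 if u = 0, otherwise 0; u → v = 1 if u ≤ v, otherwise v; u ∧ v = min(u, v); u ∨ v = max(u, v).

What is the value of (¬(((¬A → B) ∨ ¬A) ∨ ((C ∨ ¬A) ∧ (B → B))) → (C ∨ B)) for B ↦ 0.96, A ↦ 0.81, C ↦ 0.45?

1.00

¬A: Gödel ¬ of 0.81 = 0 (operand ≠ 0)
(¬A → B): 0 ≤ 0.96, so result = 1
¬A: Gödel ¬ of 0.81 = 0 (operand ≠ 0)
((¬A → B) ∨ ¬A) = max(1, 0) = 1
¬A: Gödel ¬ of 0.81 = 0 (operand ≠ 0)
(C ∨ ¬A) = max(0.45, 0) = 0.45
(B → B): 0.96 ≤ 0.96, so result = 1
((C ∨ ¬A) ∧ (B → B)) = min(0.45, 1) = 0.45
(((¬A → B) ∨ ¬A) ∨ ((C ∨ ¬A) ∧ (B → B))) = max(1, 0.45) = 1
¬(((¬A → B) ∨ ¬A) ∨ ((C ∨ ¬A) ∧ (B → B))): Gödel ¬ of 1 = 0 (operand ≠ 0)
(C ∨ B) = max(0.45, 0.96) = 0.96
(¬(((¬A → B) ∨ ¬A) ∨ ((C ∨ ¬A) ∧ (B → B))) → (C ∨ B)): 0 ≤ 0.96, so result = 1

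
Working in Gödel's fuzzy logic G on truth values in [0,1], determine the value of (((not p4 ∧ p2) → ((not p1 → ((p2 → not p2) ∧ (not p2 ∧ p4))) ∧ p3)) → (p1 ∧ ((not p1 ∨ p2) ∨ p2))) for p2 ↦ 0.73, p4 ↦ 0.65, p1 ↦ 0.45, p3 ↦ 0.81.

not p4: Gödel ¬ of 0.65 = 0 (operand ≠ 0)
(not p4 ∧ p2) = min(0, 0.73) = 0
not p1: Gödel ¬ of 0.45 = 0 (operand ≠ 0)
not p2: Gödel ¬ of 0.73 = 0 (operand ≠ 0)
(p2 → not p2): 0.73 > 0, so result = 0
not p2: Gödel ¬ of 0.73 = 0 (operand ≠ 0)
(not p2 ∧ p4) = min(0, 0.65) = 0
((p2 → not p2) ∧ (not p2 ∧ p4)) = min(0, 0) = 0
(not p1 → ((p2 → not p2) ∧ (not p2 ∧ p4))): 0 ≤ 0, so result = 1
((not p1 → ((p2 → not p2) ∧ (not p2 ∧ p4))) ∧ p3) = min(1, 0.81) = 0.81
((not p4 ∧ p2) → ((not p1 → ((p2 → not p2) ∧ (not p2 ∧ p4))) ∧ p3)): 0 ≤ 0.81, so result = 1
not p1: Gödel ¬ of 0.45 = 0 (operand ≠ 0)
(not p1 ∨ p2) = max(0, 0.73) = 0.73
((not p1 ∨ p2) ∨ p2) = max(0.73, 0.73) = 0.73
(p1 ∧ ((not p1 ∨ p2) ∨ p2)) = min(0.45, 0.73) = 0.45
(((not p4 ∧ p2) → ((not p1 → ((p2 → not p2) ∧ (not p2 ∧ p4))) ∧ p3)) → (p1 ∧ ((not p1 ∨ p2) ∨ p2))): 1 > 0.45, so result = 0.45

0.45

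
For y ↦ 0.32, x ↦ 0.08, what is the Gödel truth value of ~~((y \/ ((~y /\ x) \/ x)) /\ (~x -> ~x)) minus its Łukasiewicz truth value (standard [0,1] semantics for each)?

0.68

Gödel evaluation:
  ~y: Gödel ¬ of 0.32 = 0 (operand ≠ 0)
  (~y /\ x) = min(0, 0.08) = 0
  ((~y /\ x) \/ x) = max(0, 0.08) = 0.08
  (y \/ ((~y /\ x) \/ x)) = max(0.32, 0.08) = 0.32
  ~x: Gödel ¬ of 0.08 = 0 (operand ≠ 0)
  ~x: Gödel ¬ of 0.08 = 0 (operand ≠ 0)
  (~x -> ~x): 0 ≤ 0, so result = 1
  ((y \/ ((~y /\ x) \/ x)) /\ (~x -> ~x)) = min(0.32, 1) = 0.32
  ~((y \/ ((~y /\ x) \/ x)) /\ (~x -> ~x)): Gödel ¬ of 0.32 = 0 (operand ≠ 0)
  ~~((y \/ ((~y /\ x) \/ x)) /\ (~x -> ~x)): Gödel ¬ of 0 = 1 (operand is 0)
  Gödel value = 1
Łukasiewicz evaluation:
  ~y: Łukasiewicz ¬ gives 1 − 0.32 = 0.68
  (~y /\ x) = min(0.68, 0.08) = 0.08
  ((~y /\ x) \/ x) = max(0.08, 0.08) = 0.08
  (y \/ ((~y /\ x) \/ x)) = max(0.32, 0.08) = 0.32
  ~x: Łukasiewicz ¬ gives 1 − 0.08 = 0.92
  ~x: Łukasiewicz ¬ gives 1 − 0.08 = 0.92
  (~x -> ~x): min(1, 1 − 0.92 + 0.92) = 1
  ((y \/ ((~y /\ x) \/ x)) /\ (~x -> ~x)) = min(0.32, 1) = 0.32
  ~((y \/ ((~y /\ x) \/ x)) /\ (~x -> ~x)): Łukasiewicz ¬ gives 1 − 0.32 = 0.68
  ~~((y \/ ((~y /\ x) \/ x)) /\ (~x -> ~x)): Łukasiewicz ¬ gives 1 − 0.68 = 0.32
  Łukasiewicz value = 0.32
Difference: 1 − 0.32 = 0.68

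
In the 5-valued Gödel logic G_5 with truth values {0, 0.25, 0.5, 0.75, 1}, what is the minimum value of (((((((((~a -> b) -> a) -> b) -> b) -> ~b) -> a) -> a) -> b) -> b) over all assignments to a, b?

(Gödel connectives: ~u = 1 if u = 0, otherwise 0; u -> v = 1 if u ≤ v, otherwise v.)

The minimum is attained at a = 0, b = 0.25:
  ~a: Gödel ¬ of 0 = 1 (operand is 0)
  (~a -> b): 1 > 0.25, so result = 0.25
  ((~a -> b) -> a): 0.25 > 0, so result = 0
  (((~a -> b) -> a) -> b): 0 ≤ 0.25, so result = 1
  ((((~a -> b) -> a) -> b) -> b): 1 > 0.25, so result = 0.25
  ~b: Gödel ¬ of 0.25 = 0 (operand ≠ 0)
  (((((~a -> b) -> a) -> b) -> b) -> ~b): 0.25 > 0, so result = 0
  ((((((~a -> b) -> a) -> b) -> b) -> ~b) -> a): 0 ≤ 0, so result = 1
  (((((((~a -> b) -> a) -> b) -> b) -> ~b) -> a) -> a): 1 > 0, so result = 0
  ((((((((~a -> b) -> a) -> b) -> b) -> ~b) -> a) -> a) -> b): 0 ≤ 0.25, so result = 1
  (((((((((~a -> b) -> a) -> b) -> b) -> ~b) -> a) -> a) -> b) -> b): 1 > 0.25, so result = 0.25
Checking all 25 assignments confirms none give a value below 0.25.

0.25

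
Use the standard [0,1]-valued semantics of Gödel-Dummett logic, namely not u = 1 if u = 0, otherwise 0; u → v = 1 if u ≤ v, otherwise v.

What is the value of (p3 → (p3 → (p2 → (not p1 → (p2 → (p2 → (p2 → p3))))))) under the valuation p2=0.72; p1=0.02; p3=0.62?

not p1: Gödel ¬ of 0.02 = 0 (operand ≠ 0)
(p2 → p3): 0.72 > 0.62, so result = 0.62
(p2 → (p2 → p3)): 0.72 > 0.62, so result = 0.62
(p2 → (p2 → (p2 → p3))): 0.72 > 0.62, so result = 0.62
(not p1 → (p2 → (p2 → (p2 → p3)))): 0 ≤ 0.62, so result = 1
(p2 → (not p1 → (p2 → (p2 → (p2 → p3))))): 0.72 ≤ 1, so result = 1
(p3 → (p2 → (not p1 → (p2 → (p2 → (p2 → p3)))))): 0.62 ≤ 1, so result = 1
(p3 → (p3 → (p2 → (not p1 → (p2 → (p2 → (p2 → p3))))))): 0.62 ≤ 1, so result = 1

1.00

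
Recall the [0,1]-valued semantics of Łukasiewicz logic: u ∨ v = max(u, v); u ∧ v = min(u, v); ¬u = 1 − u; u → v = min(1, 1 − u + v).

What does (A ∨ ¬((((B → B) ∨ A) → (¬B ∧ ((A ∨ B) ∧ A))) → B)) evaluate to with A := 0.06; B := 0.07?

(B → B): min(1, 1 − 0.07 + 0.07) = 1
((B → B) ∨ A) = max(1, 0.06) = 1
¬B: Łukasiewicz ¬ gives 1 − 0.07 = 0.93
(A ∨ B) = max(0.06, 0.07) = 0.07
((A ∨ B) ∧ A) = min(0.07, 0.06) = 0.06
(¬B ∧ ((A ∨ B) ∧ A)) = min(0.93, 0.06) = 0.06
(((B → B) ∨ A) → (¬B ∧ ((A ∨ B) ∧ A))): min(1, 1 − 1 + 0.06) = 0.06
((((B → B) ∨ A) → (¬B ∧ ((A ∨ B) ∧ A))) → B): min(1, 1 − 0.06 + 0.07) = 1
¬((((B → B) ∨ A) → (¬B ∧ ((A ∨ B) ∧ A))) → B): Łukasiewicz ¬ gives 1 − 1 = 0
(A ∨ ¬((((B → B) ∨ A) → (¬B ∧ ((A ∨ B) ∧ A))) → B)) = max(0.06, 0) = 0.06

0.06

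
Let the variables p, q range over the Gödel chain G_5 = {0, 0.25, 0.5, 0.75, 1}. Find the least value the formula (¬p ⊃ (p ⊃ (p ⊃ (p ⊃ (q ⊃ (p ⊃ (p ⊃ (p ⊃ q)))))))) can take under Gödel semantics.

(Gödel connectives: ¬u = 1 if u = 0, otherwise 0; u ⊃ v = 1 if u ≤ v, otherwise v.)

1.00

Every assignment gives 1. For instance at p = 0, q = 0:
  ¬p: Gödel ¬ of 0 = 1 (operand is 0)
  (p ⊃ q): 0 ≤ 0, so result = 1
  (p ⊃ (p ⊃ q)): 0 ≤ 1, so result = 1
  (p ⊃ (p ⊃ (p ⊃ q))): 0 ≤ 1, so result = 1
  (q ⊃ (p ⊃ (p ⊃ (p ⊃ q)))): 0 ≤ 1, so result = 1
  (p ⊃ (q ⊃ (p ⊃ (p ⊃ (p ⊃ q))))): 0 ≤ 1, so result = 1
  (p ⊃ (p ⊃ (q ⊃ (p ⊃ (p ⊃ (p ⊃ q)))))): 0 ≤ 1, so result = 1
  (p ⊃ (p ⊃ (p ⊃ (q ⊃ (p ⊃ (p ⊃ (p ⊃ q))))))): 0 ≤ 1, so result = 1
  (¬p ⊃ (p ⊃ (p ⊃ (p ⊃ (q ⊃ (p ⊃ (p ⊃ (p ⊃ q)))))))): 1 ≤ 1, so result = 1
All 25 assignments give value 1 — the formula is a G_5-tautology.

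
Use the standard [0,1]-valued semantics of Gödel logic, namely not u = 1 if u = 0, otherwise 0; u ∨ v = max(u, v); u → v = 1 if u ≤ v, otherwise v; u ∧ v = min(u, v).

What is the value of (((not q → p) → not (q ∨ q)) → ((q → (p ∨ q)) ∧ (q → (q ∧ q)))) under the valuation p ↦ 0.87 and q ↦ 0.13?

1.00

not q: Gödel ¬ of 0.13 = 0 (operand ≠ 0)
(not q → p): 0 ≤ 0.87, so result = 1
(q ∨ q) = max(0.13, 0.13) = 0.13
not (q ∨ q): Gödel ¬ of 0.13 = 0 (operand ≠ 0)
((not q → p) → not (q ∨ q)): 1 > 0, so result = 0
(p ∨ q) = max(0.87, 0.13) = 0.87
(q → (p ∨ q)): 0.13 ≤ 0.87, so result = 1
(q ∧ q) = min(0.13, 0.13) = 0.13
(q → (q ∧ q)): 0.13 ≤ 0.13, so result = 1
((q → (p ∨ q)) ∧ (q → (q ∧ q))) = min(1, 1) = 1
(((not q → p) → not (q ∨ q)) → ((q → (p ∨ q)) ∧ (q → (q ∧ q)))): 0 ≤ 1, so result = 1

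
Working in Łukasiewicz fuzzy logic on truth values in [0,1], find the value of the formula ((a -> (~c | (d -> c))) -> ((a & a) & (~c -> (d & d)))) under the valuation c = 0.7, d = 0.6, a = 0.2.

~c: Łukasiewicz ¬ gives 1 − 0.7 = 0.3
(d -> c): min(1, 1 − 0.6 + 0.7) = 1
(~c | (d -> c)) = max(0.3, 1) = 1
(a -> (~c | (d -> c))): min(1, 1 − 0.2 + 1) = 1
(a & a) = min(0.2, 0.2) = 0.2
~c: Łukasiewicz ¬ gives 1 − 0.7 = 0.3
(d & d) = min(0.6, 0.6) = 0.6
(~c -> (d & d)): min(1, 1 − 0.3 + 0.6) = 1
((a & a) & (~c -> (d & d))) = min(0.2, 1) = 0.2
((a -> (~c | (d -> c))) -> ((a & a) & (~c -> (d & d)))): min(1, 1 − 1 + 0.2) = 0.2

0.20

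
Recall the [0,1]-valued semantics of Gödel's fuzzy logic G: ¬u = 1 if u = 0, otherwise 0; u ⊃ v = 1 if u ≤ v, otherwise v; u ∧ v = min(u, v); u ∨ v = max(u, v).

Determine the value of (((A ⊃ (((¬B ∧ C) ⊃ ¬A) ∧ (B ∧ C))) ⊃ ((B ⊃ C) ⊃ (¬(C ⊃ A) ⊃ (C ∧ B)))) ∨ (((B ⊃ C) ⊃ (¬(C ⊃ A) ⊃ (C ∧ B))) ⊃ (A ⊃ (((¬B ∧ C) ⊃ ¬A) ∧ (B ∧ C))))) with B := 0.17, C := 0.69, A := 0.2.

1.00

¬B: Gödel ¬ of 0.17 = 0 (operand ≠ 0)
(¬B ∧ C) = min(0, 0.69) = 0
¬A: Gödel ¬ of 0.2 = 0 (operand ≠ 0)
((¬B ∧ C) ⊃ ¬A): 0 ≤ 0, so result = 1
(B ∧ C) = min(0.17, 0.69) = 0.17
(((¬B ∧ C) ⊃ ¬A) ∧ (B ∧ C)) = min(1, 0.17) = 0.17
(A ⊃ (((¬B ∧ C) ⊃ ¬A) ∧ (B ∧ C))): 0.2 > 0.17, so result = 0.17
(B ⊃ C): 0.17 ≤ 0.69, so result = 1
(C ⊃ A): 0.69 > 0.2, so result = 0.2
¬(C ⊃ A): Gödel ¬ of 0.2 = 0 (operand ≠ 0)
(C ∧ B) = min(0.69, 0.17) = 0.17
(¬(C ⊃ A) ⊃ (C ∧ B)): 0 ≤ 0.17, so result = 1
((B ⊃ C) ⊃ (¬(C ⊃ A) ⊃ (C ∧ B))): 1 ≤ 1, so result = 1
((A ⊃ (((¬B ∧ C) ⊃ ¬A) ∧ (B ∧ C))) ⊃ ((B ⊃ C) ⊃ (¬(C ⊃ A) ⊃ (C ∧ B)))): 0.17 ≤ 1, so result = 1
(B ⊃ C): 0.17 ≤ 0.69, so result = 1
(C ⊃ A): 0.69 > 0.2, so result = 0.2
¬(C ⊃ A): Gödel ¬ of 0.2 = 0 (operand ≠ 0)
(C ∧ B) = min(0.69, 0.17) = 0.17
(¬(C ⊃ A) ⊃ (C ∧ B)): 0 ≤ 0.17, so result = 1
((B ⊃ C) ⊃ (¬(C ⊃ A) ⊃ (C ∧ B))): 1 ≤ 1, so result = 1
¬B: Gödel ¬ of 0.17 = 0 (operand ≠ 0)
(¬B ∧ C) = min(0, 0.69) = 0
¬A: Gödel ¬ of 0.2 = 0 (operand ≠ 0)
((¬B ∧ C) ⊃ ¬A): 0 ≤ 0, so result = 1
(B ∧ C) = min(0.17, 0.69) = 0.17
(((¬B ∧ C) ⊃ ¬A) ∧ (B ∧ C)) = min(1, 0.17) = 0.17
(A ⊃ (((¬B ∧ C) ⊃ ¬A) ∧ (B ∧ C))): 0.2 > 0.17, so result = 0.17
(((B ⊃ C) ⊃ (¬(C ⊃ A) ⊃ (C ∧ B))) ⊃ (A ⊃ (((¬B ∧ C) ⊃ ¬A) ∧ (B ∧ C)))): 1 > 0.17, so result = 0.17
(((A ⊃ (((¬B ∧ C) ⊃ ¬A) ∧ (B ∧ C))) ⊃ ((B ⊃ C) ⊃ (¬(C ⊃ A) ⊃ (C ∧ B)))) ∨ (((B ⊃ C) ⊃ (¬(C ⊃ A) ⊃ (C ∧ B))) ⊃ (A ⊃ (((¬B ∧ C) ⊃ ¬A) ∧ (B ∧ C))))) = max(1, 0.17) = 1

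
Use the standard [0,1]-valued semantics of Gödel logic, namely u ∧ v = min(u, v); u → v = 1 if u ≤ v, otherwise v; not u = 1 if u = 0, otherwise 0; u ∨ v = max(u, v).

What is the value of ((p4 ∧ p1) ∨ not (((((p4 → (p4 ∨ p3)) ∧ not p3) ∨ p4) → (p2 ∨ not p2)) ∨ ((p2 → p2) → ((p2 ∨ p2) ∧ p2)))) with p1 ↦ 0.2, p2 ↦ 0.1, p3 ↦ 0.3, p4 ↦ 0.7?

(p4 ∧ p1) = min(0.7, 0.2) = 0.2
(p4 ∨ p3) = max(0.7, 0.3) = 0.7
(p4 → (p4 ∨ p3)): 0.7 ≤ 0.7, so result = 1
not p3: Gödel ¬ of 0.3 = 0 (operand ≠ 0)
((p4 → (p4 ∨ p3)) ∧ not p3) = min(1, 0) = 0
(((p4 → (p4 ∨ p3)) ∧ not p3) ∨ p4) = max(0, 0.7) = 0.7
not p2: Gödel ¬ of 0.1 = 0 (operand ≠ 0)
(p2 ∨ not p2) = max(0.1, 0) = 0.1
((((p4 → (p4 ∨ p3)) ∧ not p3) ∨ p4) → (p2 ∨ not p2)): 0.7 > 0.1, so result = 0.1
(p2 → p2): 0.1 ≤ 0.1, so result = 1
(p2 ∨ p2) = max(0.1, 0.1) = 0.1
((p2 ∨ p2) ∧ p2) = min(0.1, 0.1) = 0.1
((p2 → p2) → ((p2 ∨ p2) ∧ p2)): 1 > 0.1, so result = 0.1
(((((p4 → (p4 ∨ p3)) ∧ not p3) ∨ p4) → (p2 ∨ not p2)) ∨ ((p2 → p2) → ((p2 ∨ p2) ∧ p2))) = max(0.1, 0.1) = 0.1
not (((((p4 → (p4 ∨ p3)) ∧ not p3) ∨ p4) → (p2 ∨ not p2)) ∨ ((p2 → p2) → ((p2 ∨ p2) ∧ p2))): Gödel ¬ of 0.1 = 0 (operand ≠ 0)
((p4 ∧ p1) ∨ not (((((p4 → (p4 ∨ p3)) ∧ not p3) ∨ p4) → (p2 ∨ not p2)) ∨ ((p2 → p2) → ((p2 ∨ p2) ∧ p2)))) = max(0.2, 0) = 0.2

0.20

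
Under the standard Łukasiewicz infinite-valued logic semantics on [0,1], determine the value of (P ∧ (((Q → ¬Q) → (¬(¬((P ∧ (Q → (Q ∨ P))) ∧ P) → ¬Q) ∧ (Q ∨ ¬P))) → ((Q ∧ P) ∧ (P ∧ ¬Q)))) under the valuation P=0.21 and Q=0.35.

0.21

¬Q: Łukasiewicz ¬ gives 1 − 0.35 = 0.65
(Q → ¬Q): min(1, 1 − 0.35 + 0.65) = 1
(Q ∨ P) = max(0.35, 0.21) = 0.35
(Q → (Q ∨ P)): min(1, 1 − 0.35 + 0.35) = 1
(P ∧ (Q → (Q ∨ P))) = min(0.21, 1) = 0.21
((P ∧ (Q → (Q ∨ P))) ∧ P) = min(0.21, 0.21) = 0.21
¬((P ∧ (Q → (Q ∨ P))) ∧ P): Łukasiewicz ¬ gives 1 − 0.21 = 0.79
¬Q: Łukasiewicz ¬ gives 1 − 0.35 = 0.65
(¬((P ∧ (Q → (Q ∨ P))) ∧ P) → ¬Q): min(1, 1 − 0.79 + 0.65) = 0.86
¬(¬((P ∧ (Q → (Q ∨ P))) ∧ P) → ¬Q): Łukasiewicz ¬ gives 1 − 0.86 = 0.14
¬P: Łukasiewicz ¬ gives 1 − 0.21 = 0.79
(Q ∨ ¬P) = max(0.35, 0.79) = 0.79
(¬(¬((P ∧ (Q → (Q ∨ P))) ∧ P) → ¬Q) ∧ (Q ∨ ¬P)) = min(0.14, 0.79) = 0.14
((Q → ¬Q) → (¬(¬((P ∧ (Q → (Q ∨ P))) ∧ P) → ¬Q) ∧ (Q ∨ ¬P))): min(1, 1 − 1 + 0.14) = 0.14
(Q ∧ P) = min(0.35, 0.21) = 0.21
¬Q: Łukasiewicz ¬ gives 1 − 0.35 = 0.65
(P ∧ ¬Q) = min(0.21, 0.65) = 0.21
((Q ∧ P) ∧ (P ∧ ¬Q)) = min(0.21, 0.21) = 0.21
(((Q → ¬Q) → (¬(¬((P ∧ (Q → (Q ∨ P))) ∧ P) → ¬Q) ∧ (Q ∨ ¬P))) → ((Q ∧ P) ∧ (P ∧ ¬Q))): min(1, 1 − 0.14 + 0.21) = 1
(P ∧ (((Q → ¬Q) → (¬(¬((P ∧ (Q → (Q ∨ P))) ∧ P) → ¬Q) ∧ (Q ∨ ¬P))) → ((Q ∧ P) ∧ (P ∧ ¬Q)))) = min(0.21, 1) = 0.21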